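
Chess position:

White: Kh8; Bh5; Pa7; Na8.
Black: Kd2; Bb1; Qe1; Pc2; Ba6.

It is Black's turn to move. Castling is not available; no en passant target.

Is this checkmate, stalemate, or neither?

neither

Black to move; black king on d2.
In check: no.
Legal moves for Black include: Bc8, Bb7, Bb5, Bc4, Bd3, Be2, Bf1, Ke3, Kd3, Kc3, Kc1, Qe8+, Qe7, Qe6, Qe5+, Qh4, Qe4, Qg3, ... (list truncated; more exist).
Black has legal moves and is not in check → neither.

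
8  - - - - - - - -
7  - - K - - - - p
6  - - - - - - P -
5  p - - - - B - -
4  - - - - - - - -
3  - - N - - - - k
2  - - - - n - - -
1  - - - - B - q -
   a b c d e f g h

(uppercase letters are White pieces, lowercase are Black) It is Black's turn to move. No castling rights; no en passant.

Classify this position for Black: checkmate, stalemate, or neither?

Black to move; black king on h3.
In check: yes, from the white bishop on f5.
King squares — g2: available; h2: available; g3: attacked by Be1; g4: attacked by Bf5; h4: attacked by Be1.
Legal moves for Black: Kh2, Kg2, Qg4.
Black is in check but has 3 legal moves → neither.

neither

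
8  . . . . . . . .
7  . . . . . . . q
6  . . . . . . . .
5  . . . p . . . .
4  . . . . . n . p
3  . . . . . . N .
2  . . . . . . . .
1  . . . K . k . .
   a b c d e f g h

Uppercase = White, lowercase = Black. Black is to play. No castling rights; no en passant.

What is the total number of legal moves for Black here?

Black to move; king on f1.
In check: yes, from the white knight on g3.
Legal moves: Kg2, Kf2, Kg1, hxg3.
Count: 4.

4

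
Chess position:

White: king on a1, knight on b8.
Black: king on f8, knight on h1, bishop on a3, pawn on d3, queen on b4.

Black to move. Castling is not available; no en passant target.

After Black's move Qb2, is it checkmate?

yes

After Qb2: white king on a1; in check: yes, from the black queen on b2.
King squares — b1: attacked by Qb2; a2: attacked by Qb2; b2: attacked by Ba3.
White has no legal moves → checkmate.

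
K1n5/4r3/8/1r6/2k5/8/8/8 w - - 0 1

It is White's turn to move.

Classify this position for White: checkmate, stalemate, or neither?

White to move; white king on a8.
In check: no.
King squares — a7: attacked by Re7; b7: attacked by Rb5; b8: attacked by Rb5.
Legal moves for White: none.
Not in check and no legal moves → stalemate.

stalemate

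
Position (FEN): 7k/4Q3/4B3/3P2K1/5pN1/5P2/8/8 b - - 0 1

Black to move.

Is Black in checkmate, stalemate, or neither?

Black to move; black king on h8.
In check: no.
King squares — g7: attacked by Qe7; h7: attacked by Qe7; g8: attacked by Be6.
Legal moves for Black: none.
Not in check and no legal moves → stalemate.

stalemate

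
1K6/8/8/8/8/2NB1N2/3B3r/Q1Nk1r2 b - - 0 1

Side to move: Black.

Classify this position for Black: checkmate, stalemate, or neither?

Black to move; black king on d1.
In check: yes, from the white knight on c3.
King squares — c1: attacked by Qa1; e1: attacked by Bd2; c2: attacked by Bd3; d2: attacked by Nf3; e2: attacked by Nc1.
Legal moves for Black: none.
In check with no legal moves → checkmate.

checkmate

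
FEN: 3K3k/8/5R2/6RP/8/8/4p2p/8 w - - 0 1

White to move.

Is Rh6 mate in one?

After Rh6: black king on h8; in check: yes, from the white rook on h6.
King squares — g7: attacked by Rg5; h7: attacked by Rh6; g8: attacked by Rg5.
Black has no legal moves → checkmate.

yes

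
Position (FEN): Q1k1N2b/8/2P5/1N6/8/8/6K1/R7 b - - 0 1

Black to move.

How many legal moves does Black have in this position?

Black to move; king on c8.
In check: yes, from the white queen on a8.
Legal moves: none.
Count: 0.

0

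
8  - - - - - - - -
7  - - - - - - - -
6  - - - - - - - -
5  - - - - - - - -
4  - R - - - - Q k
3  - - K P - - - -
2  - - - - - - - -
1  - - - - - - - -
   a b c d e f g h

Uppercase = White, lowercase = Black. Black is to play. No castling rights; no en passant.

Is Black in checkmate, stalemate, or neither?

Black to move; black king on h4.
In check: yes, from the white queen on g4.
King squares — g3: attacked by Qg4; h3: attacked by Qg4; g4: attacked by Rb4; g5: attacked by Qg4; h5: attacked by Qg4.
Legal moves for Black: none.
In check with no legal moves → checkmate.

checkmate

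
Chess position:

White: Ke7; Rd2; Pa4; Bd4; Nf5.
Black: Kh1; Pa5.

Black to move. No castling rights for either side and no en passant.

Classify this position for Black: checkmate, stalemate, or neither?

stalemate

Black to move; black king on h1.
In check: no.
King squares — g1: attacked by Bd4; g2: attacked by Rd2; h2: attacked by Rd2.
Legal moves for Black: none.
Not in check and no legal moves → stalemate.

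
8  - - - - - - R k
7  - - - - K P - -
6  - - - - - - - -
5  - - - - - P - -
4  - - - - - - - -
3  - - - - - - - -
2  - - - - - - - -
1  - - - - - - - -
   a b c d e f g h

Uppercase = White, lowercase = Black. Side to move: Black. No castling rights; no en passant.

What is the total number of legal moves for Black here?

1

Black to move; king on h8.
In check: yes, from the white rook on g8.
Legal moves: Kh7.
Count: 1.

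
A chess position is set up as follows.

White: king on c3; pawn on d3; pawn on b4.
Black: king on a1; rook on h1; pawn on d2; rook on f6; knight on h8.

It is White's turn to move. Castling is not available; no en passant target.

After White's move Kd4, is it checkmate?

no

After Kd4: black king on a1; in check: no.
Black is not in check, so this cannot be checkmate.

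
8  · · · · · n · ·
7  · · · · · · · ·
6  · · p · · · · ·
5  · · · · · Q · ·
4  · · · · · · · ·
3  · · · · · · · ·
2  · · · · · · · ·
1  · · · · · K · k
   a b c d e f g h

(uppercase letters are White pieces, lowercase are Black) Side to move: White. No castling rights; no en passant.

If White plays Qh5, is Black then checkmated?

yes

After Qh5: black king on h1; in check: yes, from the white queen on h5.
King squares — g1: attacked by Kf1; g2: attacked by Kf1; h2: attacked by Qh5.
Black has no legal moves → checkmate.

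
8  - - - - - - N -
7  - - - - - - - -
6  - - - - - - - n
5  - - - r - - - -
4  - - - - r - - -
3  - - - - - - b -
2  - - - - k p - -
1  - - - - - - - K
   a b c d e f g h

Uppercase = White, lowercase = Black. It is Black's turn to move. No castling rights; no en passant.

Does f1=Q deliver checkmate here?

After f1=Q: white king on h1; in check: yes, from the black queen on f1.
King squares — g1: attacked by Qf1; g2: attacked by Qf1; h2: attacked by Bg3.
White has no legal moves → checkmate.

yes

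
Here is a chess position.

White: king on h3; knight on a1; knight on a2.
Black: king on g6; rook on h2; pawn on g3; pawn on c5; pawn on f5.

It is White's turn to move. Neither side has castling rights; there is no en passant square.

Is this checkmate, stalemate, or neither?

White to move; white king on h3.
In check: yes, from the black rook on h2.
King squares — g2: attacked by Rh2; h2: attacked by Pg3; g3: available; g4: attacked by Pf5; h4: attacked by Rh2.
Legal moves for White: Kxg3.
White is in check but has 1 legal move → neither.

neither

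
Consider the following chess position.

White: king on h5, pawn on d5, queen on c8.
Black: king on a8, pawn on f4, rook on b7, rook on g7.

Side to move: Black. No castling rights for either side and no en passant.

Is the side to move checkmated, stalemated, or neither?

neither

Black to move; black king on a8.
In check: yes, from the white queen on c8.
Legal moves for Black: Ka7, Rb8.
Black is in check but has 2 legal moves → neither.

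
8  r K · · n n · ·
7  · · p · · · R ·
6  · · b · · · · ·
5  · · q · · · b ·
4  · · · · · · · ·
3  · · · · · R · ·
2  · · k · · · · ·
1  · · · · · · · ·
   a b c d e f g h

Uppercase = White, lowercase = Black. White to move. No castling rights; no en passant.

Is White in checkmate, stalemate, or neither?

White to move; white king on b8.
In check: yes, from the black rook on a8.
King squares — a7: attacked by Qc5; b7: attacked by Bc6; c7: attacked by Ne8; a8: attacked by Bc6; c8: attacked by Ra8.
Legal moves for White: none.
In check with no legal moves → checkmate.

checkmate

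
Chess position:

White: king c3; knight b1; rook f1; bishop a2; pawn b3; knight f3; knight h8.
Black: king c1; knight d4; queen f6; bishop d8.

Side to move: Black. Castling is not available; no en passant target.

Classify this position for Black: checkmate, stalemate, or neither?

Black to move; black king on c1.
In check: yes, from the white rook on f1.
King squares — b1: attacked by Rf1; d1: attacked by Rf1; b2: attacked by Kc3; c2: attacked by Kc3; d2: attacked by Nb1.
Legal moves for Black: none.
In check with no legal moves → checkmate.

checkmate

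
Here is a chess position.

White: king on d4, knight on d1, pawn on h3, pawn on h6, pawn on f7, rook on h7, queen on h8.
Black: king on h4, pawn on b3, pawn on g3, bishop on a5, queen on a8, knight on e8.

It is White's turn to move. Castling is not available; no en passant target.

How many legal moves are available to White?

White to move; king on d4.
In check: no.
Legal moves: Qg8, Qf8, Qxe8, Qg7, Qf6+, Qe5, Rg7, Ke5, Kc5, Kc4, Ke3, Kd3, Ne3, Nc3, Nf2, Nb2, fxe8=Q, fxe8=R, fxe8=B, fxe8=N, f8=Q, f8=R, f8=B, f8=N.
Count: 24.

24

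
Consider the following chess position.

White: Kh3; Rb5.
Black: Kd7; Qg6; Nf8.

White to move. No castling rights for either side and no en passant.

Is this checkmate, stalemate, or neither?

neither

White to move; white king on h3.
In check: no.
Legal moves for White: Rb8, Rb7+, Rb6, Rh5, Rg5, Rf5, Re5, Rd5+, Rc5, Ra5, Rb4, Rb3, Rb2, Rb1, Kh4, Kh2.
White has 16 legal moves and is not in check → neither.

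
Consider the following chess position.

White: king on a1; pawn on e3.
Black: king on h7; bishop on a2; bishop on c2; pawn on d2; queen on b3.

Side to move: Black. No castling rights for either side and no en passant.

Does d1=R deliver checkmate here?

After d1=R: white king on a1; in check: yes, from the black rook on d1.
King squares — b1: attacked by Rd1; a2: attacked by Qb3; b2: attacked by Qb3.
White has no legal moves → checkmate.

yes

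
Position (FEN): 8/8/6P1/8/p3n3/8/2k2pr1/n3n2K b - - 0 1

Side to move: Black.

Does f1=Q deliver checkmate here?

After f1=Q: white king on h1; in check: yes, from the black queen on f1.
King squares — g1: attacked by Qf1; g2: attacked by Ne1; h2: attacked by Rg2.
White has no legal moves → checkmate.

yes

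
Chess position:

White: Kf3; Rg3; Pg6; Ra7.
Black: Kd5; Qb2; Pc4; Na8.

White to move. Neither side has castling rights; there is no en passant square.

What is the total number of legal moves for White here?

23

White to move; king on f3.
In check: no.
Legal moves: Rxa8, Rh7, Rg7, Rf7, Re7, Rd7+, Rc7, Rb7, Ra6, Ra5+, Ra4, Ra3, Ra2, Ra1, Rg5+, Rg4, Rh3, Rg2, Rg1, Kg4, Kf4, Ke3, g7.
Count: 23.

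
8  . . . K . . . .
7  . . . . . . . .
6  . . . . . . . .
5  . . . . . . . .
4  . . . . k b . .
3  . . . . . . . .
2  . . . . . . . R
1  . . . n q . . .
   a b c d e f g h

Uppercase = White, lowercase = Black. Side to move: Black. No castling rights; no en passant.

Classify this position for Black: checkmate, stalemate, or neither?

Black to move; black king on e4.
In check: no.
Legal moves for Black include: Bb8, Bc7+, Bh6, Bd6, Bg5+, Be5, Bg3, Be3, Bxh2, Bd2, Bc1, Kf5, Ke5, Kd5, Kd4, Kf3, Ke3, Kd3, ... (list truncated; more exist).
Black has legal moves and is not in check → neither.

neither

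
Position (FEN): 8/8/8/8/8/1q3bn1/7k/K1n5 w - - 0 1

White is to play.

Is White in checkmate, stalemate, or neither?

White to move; white king on a1.
In check: no.
King squares — b1: attacked by Qb3; a2: attacked by Nc1; b2: attacked by Qb3.
Legal moves for White: none.
Not in check and no legal moves → stalemate.

stalemate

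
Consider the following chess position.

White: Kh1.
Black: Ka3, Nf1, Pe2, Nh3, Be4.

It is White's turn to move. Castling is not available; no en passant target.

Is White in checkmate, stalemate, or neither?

checkmate

White to move; white king on h1.
In check: yes, from the black bishop on e4.
King squares — g1: attacked by Nh3; g2: attacked by Be4; h2: attacked by Nf1.
Legal moves for White: none.
In check with no legal moves → checkmate.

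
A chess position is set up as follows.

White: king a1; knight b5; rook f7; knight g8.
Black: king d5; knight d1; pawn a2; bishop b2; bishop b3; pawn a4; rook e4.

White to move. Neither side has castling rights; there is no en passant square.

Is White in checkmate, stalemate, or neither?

White to move; white king on a1.
In check: yes, from the black bishop on b2.
King squares — b1: attacked by Pa2; a2: attacked by Bb3; b2: attacked by Nd1.
Legal moves for White: none.
In check with no legal moves → checkmate.

checkmate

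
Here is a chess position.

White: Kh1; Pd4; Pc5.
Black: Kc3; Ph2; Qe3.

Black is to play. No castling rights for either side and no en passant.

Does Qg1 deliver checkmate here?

After Qg1: white king on h1; in check: yes, from the black queen on g1.
King squares — g1: attacked by Ph2; g2: attacked by Qg1; h2: attacked by Qg1.
White has no legal moves → checkmate.

yes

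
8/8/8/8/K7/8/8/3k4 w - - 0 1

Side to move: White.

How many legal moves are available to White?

White to move; king on a4.
In check: no.
Legal moves: Kb5, Ka5, Kb4, Kb3, Ka3.
Count: 5.

5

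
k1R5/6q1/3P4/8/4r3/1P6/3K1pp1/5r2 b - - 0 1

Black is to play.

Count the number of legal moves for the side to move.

Black to move; king on a8.
In check: yes, from the white rook on c8.
Legal moves: Kb7, Ka7.
Count: 2.

2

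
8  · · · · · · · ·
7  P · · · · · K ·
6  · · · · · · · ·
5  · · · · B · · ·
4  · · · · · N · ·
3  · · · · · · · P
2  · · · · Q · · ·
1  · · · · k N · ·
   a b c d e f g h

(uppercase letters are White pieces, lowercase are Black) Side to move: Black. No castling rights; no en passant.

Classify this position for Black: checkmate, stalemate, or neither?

Black to move; black king on e1.
In check: yes, from the white queen on e2.
King squares — d1: attacked by Qe2; f1: attacked by Qe2; d2: attacked by Nf1; e2: attacked by Nf4; f2: attacked by Qe2.
Legal moves for Black: none.
In check with no legal moves → checkmate.

checkmate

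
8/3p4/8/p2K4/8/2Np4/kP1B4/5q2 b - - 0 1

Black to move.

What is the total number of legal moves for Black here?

3

Black to move; king on a2.
In check: yes, from the white knight on c3.
Legal moves: Kb3, Kxb2, Ka1.
Count: 3.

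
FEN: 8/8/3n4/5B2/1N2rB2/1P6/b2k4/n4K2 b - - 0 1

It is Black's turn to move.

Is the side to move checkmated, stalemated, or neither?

neither

Black to move; black king on d2.
In check: yes, from the white bishop on f4.
Legal moves for Black: Kc3, Kd1, Rxf4+, Re3.
Black is in check but has 4 legal moves → neither.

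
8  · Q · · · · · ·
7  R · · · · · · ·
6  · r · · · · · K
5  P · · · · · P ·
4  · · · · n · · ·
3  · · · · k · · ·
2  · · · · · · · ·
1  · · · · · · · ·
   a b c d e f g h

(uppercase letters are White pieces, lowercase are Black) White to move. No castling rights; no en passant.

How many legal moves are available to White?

White to move; king on h6.
In check: yes, from the black rook on b6.
Legal moves: Kh7, Kg7, Kh5, Qd6, Qxb6+, axb6, g6.
Count: 7.

7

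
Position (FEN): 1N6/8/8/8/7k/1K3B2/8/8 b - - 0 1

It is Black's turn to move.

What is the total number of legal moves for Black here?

Black to move; king on h4.
In check: no.
Legal moves: Kg5, Kh3, Kg3.
Count: 3.

3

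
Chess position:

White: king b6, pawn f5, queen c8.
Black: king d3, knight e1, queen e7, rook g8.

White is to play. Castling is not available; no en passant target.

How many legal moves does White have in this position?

22

White to move; king on b6.
In check: no.
Legal moves: Qxg8, Qf8, Qe8, Qd8+, Qb8, Qa8, Qd7+, Qc7, Qb7, Qe6, Qc6, Qa6+, Qc5, Qc4+, Qc3+, Qc2+, Qc1, Kc6, Ka6, Kb5, Ka5, f6.
Count: 22.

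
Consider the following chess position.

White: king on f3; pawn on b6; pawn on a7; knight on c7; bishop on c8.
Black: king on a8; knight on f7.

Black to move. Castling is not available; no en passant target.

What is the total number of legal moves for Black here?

0

Black to move; king on a8.
In check: yes, from the white knight on c7.
Legal moves: none.
Count: 0.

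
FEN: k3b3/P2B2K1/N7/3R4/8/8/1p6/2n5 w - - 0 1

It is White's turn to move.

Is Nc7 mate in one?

no

After Nc7: black king on a8; in check: yes, from the white knight on c7.
Black has 2 legal replies: Kb7, Kxa7.
In check but a legal move exists → not checkmate.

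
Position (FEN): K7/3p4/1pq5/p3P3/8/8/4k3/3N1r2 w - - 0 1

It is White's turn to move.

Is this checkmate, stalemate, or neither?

neither

White to move; white king on a8.
In check: yes, from the black queen on c6.
Legal moves for White: Kb8, Ka7.
White is in check but has 2 legal moves → neither.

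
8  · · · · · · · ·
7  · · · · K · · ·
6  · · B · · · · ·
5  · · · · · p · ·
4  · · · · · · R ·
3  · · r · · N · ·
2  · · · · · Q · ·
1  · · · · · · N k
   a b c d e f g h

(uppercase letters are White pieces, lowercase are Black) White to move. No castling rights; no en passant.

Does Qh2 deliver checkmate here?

After Qh2: black king on h1; in check: yes, from the white queen on h2.
King squares — g1: attacked by Qh2; g2: attacked by Qh2; h2: attacked by Nf3.
Black has no legal moves → checkmate.

yes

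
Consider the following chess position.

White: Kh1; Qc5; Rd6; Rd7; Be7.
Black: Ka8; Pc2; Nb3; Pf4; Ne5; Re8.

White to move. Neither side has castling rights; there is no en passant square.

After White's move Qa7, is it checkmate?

yes

After Qa7: black king on a8; in check: yes, from the white queen on a7.
King squares — a7: attacked by Rd7; b7: attacked by Qa7; b8: attacked by Qa7.
Black has no legal moves → checkmate.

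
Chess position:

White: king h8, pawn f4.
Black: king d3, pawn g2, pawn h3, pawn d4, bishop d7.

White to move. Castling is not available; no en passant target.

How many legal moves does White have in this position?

4

White to move; king on h8.
In check: no.
Legal moves: Kg8, Kh7, Kg7, f5.
Count: 4.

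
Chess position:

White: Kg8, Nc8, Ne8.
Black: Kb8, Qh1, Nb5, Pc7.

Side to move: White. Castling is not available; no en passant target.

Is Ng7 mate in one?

no

After Ng7: black king on b8; in check: no.
Black is not in check, so this cannot be checkmate.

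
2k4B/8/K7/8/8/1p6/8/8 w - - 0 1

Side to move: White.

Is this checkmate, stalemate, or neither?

White to move; white king on a6.
In check: no.
Legal moves for White: Bg7, Bf6, Be5, Bd4, Bc3, Bb2, Ba1, Ka7, Kb6, Kb5, Ka5.
White has 11 legal moves and is not in check → neither.

neither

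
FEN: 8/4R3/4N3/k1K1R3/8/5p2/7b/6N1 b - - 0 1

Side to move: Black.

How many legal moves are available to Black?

Black to move; king on a5.
In check: no.
Legal moves: Ka6, Ka4, Bxe5, Bf4, Bg3, Bxg1+, f2.
Count: 7.

7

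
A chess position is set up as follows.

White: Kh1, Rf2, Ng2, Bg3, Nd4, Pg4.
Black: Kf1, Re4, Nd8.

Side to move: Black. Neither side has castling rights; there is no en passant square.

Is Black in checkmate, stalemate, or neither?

checkmate

Black to move; black king on f1.
In check: yes, from the white rook on f2.
King squares — e1: attacked by Ng2; g1: attacked by Kh1; e2: attacked by Rf2; f2: attacked by Bg3; g2: attacked by Kh1.
Legal moves for Black: none.
In check with no legal moves → checkmate.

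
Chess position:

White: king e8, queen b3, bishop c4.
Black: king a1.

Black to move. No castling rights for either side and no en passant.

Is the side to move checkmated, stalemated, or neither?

Black to move; black king on a1.
In check: no.
King squares — b1: attacked by Qb3; a2: attacked by Qb3; b2: attacked by Qb3.
Legal moves for Black: none.
Not in check and no legal moves → stalemate.

stalemate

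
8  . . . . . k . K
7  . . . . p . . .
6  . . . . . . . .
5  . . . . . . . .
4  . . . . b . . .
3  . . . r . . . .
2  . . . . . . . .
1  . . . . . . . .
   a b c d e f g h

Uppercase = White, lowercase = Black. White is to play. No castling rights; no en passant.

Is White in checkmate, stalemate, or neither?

stalemate

White to move; white king on h8.
In check: no.
King squares — g7: attacked by Kf8; h7: attacked by Be4; g8: attacked by Kf8.
Legal moves for White: none.
Not in check and no legal moves → stalemate.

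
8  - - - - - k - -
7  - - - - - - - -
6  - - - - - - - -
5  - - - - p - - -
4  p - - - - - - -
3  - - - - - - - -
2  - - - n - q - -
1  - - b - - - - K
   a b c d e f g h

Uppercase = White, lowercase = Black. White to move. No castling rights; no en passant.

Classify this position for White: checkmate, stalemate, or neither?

stalemate

White to move; white king on h1.
In check: no.
King squares — g1: attacked by Qf2; g2: attacked by Qf2; h2: attacked by Qf2.
Legal moves for White: none.
Not in check and no legal moves → stalemate.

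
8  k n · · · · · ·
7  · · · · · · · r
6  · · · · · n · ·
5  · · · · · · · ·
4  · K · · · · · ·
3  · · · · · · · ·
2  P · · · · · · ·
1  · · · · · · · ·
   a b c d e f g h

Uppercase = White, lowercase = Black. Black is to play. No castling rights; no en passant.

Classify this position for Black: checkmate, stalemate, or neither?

neither

Black to move; black king on a8.
In check: no.
Legal moves for Black include: Nbd7, Nc6+, Na6+, Kb7, Ka7, Rh8, Rg7, Rf7, Re7, Rd7, Rc7, Rb7+, Ra7, Rh6, Rh5, Rh4+, Rh3, Rh2, ... (list truncated; more exist).
Black has legal moves and is not in check → neither.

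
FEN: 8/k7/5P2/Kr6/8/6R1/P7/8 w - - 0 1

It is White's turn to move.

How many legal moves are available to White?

2

White to move; king on a5.
In check: yes, from the black rook on b5.
Legal moves: Kxb5, Ka4.
Count: 2.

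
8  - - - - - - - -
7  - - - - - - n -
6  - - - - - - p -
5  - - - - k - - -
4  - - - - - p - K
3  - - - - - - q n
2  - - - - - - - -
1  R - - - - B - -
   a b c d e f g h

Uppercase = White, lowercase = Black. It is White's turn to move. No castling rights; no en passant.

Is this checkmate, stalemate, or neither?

White to move; white king on h4.
In check: yes, from the black queen on g3.
King squares — g3: attacked by Pf4; h3: attacked by Qg3; g4: attacked by Qg3; g5: attacked by Qg3; h5: attacked by Pg6.
Legal moves for White: none.
In check with no legal moves → checkmate.

checkmate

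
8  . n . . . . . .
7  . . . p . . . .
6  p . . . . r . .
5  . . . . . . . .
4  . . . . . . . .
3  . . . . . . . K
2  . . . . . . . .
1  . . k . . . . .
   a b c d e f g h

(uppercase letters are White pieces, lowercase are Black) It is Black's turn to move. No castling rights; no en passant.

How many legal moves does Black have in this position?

Black to move; king on c1.
In check: no.
Legal moves: Nc6, Rf8, Rf7, Rh6+, Rg6, Re6, Rd6, Rc6, Rb6, Rf5, Rf4, Rf3+, Rf2, Rf1, Kd2, Kc2, Kb2, Kd1, Kb1, d6, a5, d5.
Count: 22.

22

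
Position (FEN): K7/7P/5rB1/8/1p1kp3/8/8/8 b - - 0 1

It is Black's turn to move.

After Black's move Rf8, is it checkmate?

no

After Rf8: white king on a8; in check: yes, from the black rook on f8.
White has 3 legal replies: Kb7, Ka7, Be8.
In check but a legal move exists → not checkmate.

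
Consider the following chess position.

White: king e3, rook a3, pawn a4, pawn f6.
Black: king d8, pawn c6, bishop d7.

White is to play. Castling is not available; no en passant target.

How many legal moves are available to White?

White to move; king on e3.
In check: no.
Legal moves: Kf4, Ke4, Kd4, Kf3, Kd3, Kf2, Ke2, Kd2, Rd3, Rc3, Rb3, Ra2, Ra1, f7, a5.
Count: 15.

15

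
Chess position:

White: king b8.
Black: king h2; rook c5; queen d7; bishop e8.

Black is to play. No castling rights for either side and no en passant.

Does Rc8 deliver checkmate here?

After Rc8: white king on b8; in check: yes, from the black rook on c8.
King squares — a7: attacked by Qd7; b7: attacked by Qd7; c7: attacked by Qd7; a8: attacked by Rc8; c8: attacked by Qd7.
White has no legal moves → checkmate.

yes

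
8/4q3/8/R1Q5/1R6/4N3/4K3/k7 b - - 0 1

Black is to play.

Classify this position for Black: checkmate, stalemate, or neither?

Black to move; black king on a1.
In check: yes, from the white rook on a5.
King squares — b1: attacked by Rb4; a2: attacked by Ra5; b2: attacked by Rb4.
Legal moves for Black: none.
In check with no legal moves → checkmate.

checkmate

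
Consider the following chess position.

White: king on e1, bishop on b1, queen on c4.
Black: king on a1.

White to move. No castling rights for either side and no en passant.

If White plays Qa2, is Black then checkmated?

yes

After Qa2: black king on a1; in check: yes, from the white queen on a2.
King squares — b1: attacked by Qa2; a2: attacked by Bb1; b2: attacked by Qa2.
Black has no legal moves → checkmate.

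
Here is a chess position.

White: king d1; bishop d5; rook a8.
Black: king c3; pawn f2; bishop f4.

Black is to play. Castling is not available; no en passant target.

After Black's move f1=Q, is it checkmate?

After f1=Q: white king on d1; in check: yes, from the black queen on f1.
King squares — c1: attacked by Qf1; e1: attacked by Qf1; c2: attacked by Kc3; d2: attacked by Kc3; e2: attacked by Qf1.
White has no legal moves → checkmate.

yes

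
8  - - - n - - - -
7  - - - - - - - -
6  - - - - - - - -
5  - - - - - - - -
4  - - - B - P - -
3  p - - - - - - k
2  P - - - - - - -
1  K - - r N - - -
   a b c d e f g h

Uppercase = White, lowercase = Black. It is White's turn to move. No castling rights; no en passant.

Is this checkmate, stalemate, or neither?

White to move; white king on a1.
In check: yes, from the black rook on d1.
King squares — b1: attacked by Rd1; a2: own pawn; b2: attacked by Pa3.
Legal moves for White: none.
In check with no legal moves → checkmate.

checkmate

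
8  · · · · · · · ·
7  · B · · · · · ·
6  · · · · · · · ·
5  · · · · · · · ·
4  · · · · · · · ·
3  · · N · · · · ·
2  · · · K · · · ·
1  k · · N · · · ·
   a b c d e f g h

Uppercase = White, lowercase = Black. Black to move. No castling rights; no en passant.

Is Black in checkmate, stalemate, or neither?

stalemate

Black to move; black king on a1.
In check: no.
King squares — b1: attacked by Nc3; a2: attacked by Nc3; b2: attacked by Nd1.
Legal moves for Black: none.
Not in check and no legal moves → stalemate.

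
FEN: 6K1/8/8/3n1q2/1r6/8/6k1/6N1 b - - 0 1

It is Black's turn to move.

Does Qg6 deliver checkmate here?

no

After Qg6: white king on g8; in check: yes, from the black queen on g6.
White has 2 legal replies: Kh8, Kf8.
In check but a legal move exists → not checkmate.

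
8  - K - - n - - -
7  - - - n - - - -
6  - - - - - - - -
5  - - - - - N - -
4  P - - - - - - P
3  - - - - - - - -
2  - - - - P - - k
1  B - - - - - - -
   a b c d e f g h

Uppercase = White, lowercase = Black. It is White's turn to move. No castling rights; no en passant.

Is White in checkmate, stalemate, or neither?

White to move; white king on b8.
In check: yes, from the black knight on d7.
King squares — a7: available; b7: available; c7: attacked by Ne8; a8: available; c8: available.
Legal moves for White: Kc8, Ka8, Kb7, Ka7.
White is in check but has 4 legal moves → neither.

neither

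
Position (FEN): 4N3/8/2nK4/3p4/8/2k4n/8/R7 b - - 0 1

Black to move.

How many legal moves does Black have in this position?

Black to move; king on c3.
In check: no.
Legal moves: Nd8, Nb8, Ne7, Na7, Ne5, Na5, Nd4, Nb4, Ng5, Nf4, Nf2, Ng1, Kd4, Kc4, Kb4, Kd3, Kb3, Kd2, Kc2, Kb2, d4.
Count: 21.

21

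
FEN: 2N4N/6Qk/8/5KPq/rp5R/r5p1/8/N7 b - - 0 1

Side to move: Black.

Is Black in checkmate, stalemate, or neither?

neither

Black to move; black king on h7.
In check: yes, from the white queen on g7.
Legal moves for Black: Kxg7.
Black is in check but has 1 legal move → neither.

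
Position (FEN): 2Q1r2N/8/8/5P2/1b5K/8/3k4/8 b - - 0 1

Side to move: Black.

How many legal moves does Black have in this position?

Black to move; king on d2.
In check: no.
Legal moves: Rxh8+, Rg8, Rf8, Rd8, Rxc8, Re7, Re6, Re5, Re4+, Re3, Re2, Re1, Bf8, Be7+, Bd6, Bc5, Ba5, Bc3, Ba3, Ke3, Kd3, Ke2, Ke1, Kd1.
Count: 24.

24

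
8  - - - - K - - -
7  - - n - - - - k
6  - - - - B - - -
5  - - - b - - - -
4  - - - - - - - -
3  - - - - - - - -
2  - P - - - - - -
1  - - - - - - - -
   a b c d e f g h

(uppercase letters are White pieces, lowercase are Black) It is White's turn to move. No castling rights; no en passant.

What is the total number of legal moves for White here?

5

White to move; king on e8.
In check: yes, from the black knight on c7.
Legal moves: Kf8, Kd8, Kf7, Ke7, Kd7.
Count: 5.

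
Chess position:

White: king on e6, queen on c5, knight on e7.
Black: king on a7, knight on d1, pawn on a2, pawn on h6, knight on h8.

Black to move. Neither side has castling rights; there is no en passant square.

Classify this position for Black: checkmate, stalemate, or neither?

neither

Black to move; black king on a7.
In check: yes, from the white queen on c5.
King squares — a6: available; b6: attacked by Qc5; b7: available; a8: available; b8: available.
Legal moves for Black: Kb8, Ka8, Kb7, Ka6.
Black is in check but has 4 legal moves → neither.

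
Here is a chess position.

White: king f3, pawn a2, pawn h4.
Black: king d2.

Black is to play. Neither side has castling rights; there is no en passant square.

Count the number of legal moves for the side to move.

6

Black to move; king on d2.
In check: no.
Legal moves: Kd3, Kc3, Kc2, Ke1, Kd1, Kc1.
Count: 6.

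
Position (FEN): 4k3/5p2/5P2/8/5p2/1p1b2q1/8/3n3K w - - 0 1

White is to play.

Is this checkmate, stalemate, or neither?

White to move; white king on h1.
In check: no.
King squares — g1: attacked by Qg3; g2: attacked by Qg3; h2: attacked by Qg3.
Legal moves for White: none.
Not in check and no legal moves → stalemate.

stalemate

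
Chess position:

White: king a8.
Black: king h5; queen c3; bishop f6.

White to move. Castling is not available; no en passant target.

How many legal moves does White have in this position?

3

White to move; king on a8.
In check: no.
Legal moves: Kb8, Kb7, Ka7.
Count: 3.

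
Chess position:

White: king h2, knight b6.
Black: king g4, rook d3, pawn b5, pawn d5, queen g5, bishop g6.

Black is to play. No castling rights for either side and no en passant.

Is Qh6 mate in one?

no

After Qh6: white king on h2; in check: yes, from the black queen on h6.
White has 2 legal replies: Kg2, Kg1.
In check but a legal move exists → not checkmate.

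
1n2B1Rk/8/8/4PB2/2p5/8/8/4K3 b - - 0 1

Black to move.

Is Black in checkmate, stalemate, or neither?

neither

Black to move; black king on h8.
In check: yes, from the white rook on g8.
King squares — g7: attacked by Rg8; h7: attacked by Bf5; g8: available.
Legal moves for Black: Kxg8.
Black is in check but has 1 legal move → neither.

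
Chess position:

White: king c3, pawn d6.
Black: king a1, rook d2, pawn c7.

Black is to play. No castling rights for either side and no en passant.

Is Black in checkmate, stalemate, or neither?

neither

Black to move; black king on a1.
In check: no.
Legal moves for Black: Rxd6, Rd5, Rd4, Rd3+, Rh2, Rg2, Rf2, Re2, Rc2+, Rb2, Ra2, Rd1, Ka2, Kb1, cxd6, c6, c5.
Black has 17 legal moves and is not in check → neither.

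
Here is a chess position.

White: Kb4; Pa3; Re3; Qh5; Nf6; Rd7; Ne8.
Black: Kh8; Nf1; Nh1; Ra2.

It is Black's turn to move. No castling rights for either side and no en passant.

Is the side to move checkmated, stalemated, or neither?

checkmate

Black to move; black king on h8.
In check: yes, from the white queen on h5.
King squares — g7: attacked by Rd7; h7: attacked by Qh5; g8: attacked by Nf6.
Legal moves for Black: none.
In check with no legal moves → checkmate.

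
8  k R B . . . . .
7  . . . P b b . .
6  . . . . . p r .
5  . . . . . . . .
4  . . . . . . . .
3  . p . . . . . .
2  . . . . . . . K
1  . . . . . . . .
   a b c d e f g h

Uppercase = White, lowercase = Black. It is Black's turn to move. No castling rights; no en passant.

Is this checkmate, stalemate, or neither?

Black to move; black king on a8.
In check: yes, from the white rook on b8.
Legal moves for Black: Kxb8, Ka7.
Black is in check but has 2 legal moves → neither.

neither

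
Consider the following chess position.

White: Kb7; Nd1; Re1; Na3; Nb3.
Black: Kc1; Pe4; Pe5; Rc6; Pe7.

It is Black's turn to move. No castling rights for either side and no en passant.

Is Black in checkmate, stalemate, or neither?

checkmate

Black to move; black king on c1.
In check: yes, from the white knight on b3.
King squares — b1: attacked by Na3; d1: attacked by Re1; b2: attacked by Nd1; c2: attacked by Na3; d2: attacked by Nb3.
Legal moves for Black: none.
In check with no legal moves → checkmate.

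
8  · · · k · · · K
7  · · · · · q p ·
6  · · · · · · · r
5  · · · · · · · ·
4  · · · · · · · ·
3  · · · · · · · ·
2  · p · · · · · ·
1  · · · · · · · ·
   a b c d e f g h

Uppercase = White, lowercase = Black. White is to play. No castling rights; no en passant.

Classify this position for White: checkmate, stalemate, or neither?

White to move; white king on h8.
In check: yes, from the black rook on h6.
King squares — g7: attacked by Qf7; h7: attacked by Rh6; g8: attacked by Qf7.
Legal moves for White: none.
In check with no legal moves → checkmate.

checkmate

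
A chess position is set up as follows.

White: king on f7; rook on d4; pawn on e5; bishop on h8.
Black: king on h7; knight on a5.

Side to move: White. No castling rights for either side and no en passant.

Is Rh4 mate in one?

After Rh4: black king on h7; in check: yes, from the white rook on h4.
King squares — g6: attacked by Kf7; h6: attacked by Rh4; g7: attacked by Kf7; g8: attacked by Kf7; h8: attacked by Rh4.
Black has no legal moves → checkmate.

yes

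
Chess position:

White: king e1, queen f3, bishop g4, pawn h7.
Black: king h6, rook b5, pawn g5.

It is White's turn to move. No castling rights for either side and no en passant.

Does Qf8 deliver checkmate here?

no

After Qf8: black king on h6; in check: yes, from the white queen on f8.
Black has 2 legal replies: Kxh7, Kg6.
In check but a legal move exists → not checkmate.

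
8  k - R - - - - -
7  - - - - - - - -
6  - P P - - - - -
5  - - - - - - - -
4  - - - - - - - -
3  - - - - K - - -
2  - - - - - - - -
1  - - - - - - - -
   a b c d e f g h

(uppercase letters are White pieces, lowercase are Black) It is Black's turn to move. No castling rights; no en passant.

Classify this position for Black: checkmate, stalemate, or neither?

Black to move; black king on a8.
In check: yes, from the white rook on c8.
King squares — a7: attacked by Pb6; b7: attacked by Pc6; b8: attacked by Rc8.
Legal moves for Black: none.
In check with no legal moves → checkmate.

checkmate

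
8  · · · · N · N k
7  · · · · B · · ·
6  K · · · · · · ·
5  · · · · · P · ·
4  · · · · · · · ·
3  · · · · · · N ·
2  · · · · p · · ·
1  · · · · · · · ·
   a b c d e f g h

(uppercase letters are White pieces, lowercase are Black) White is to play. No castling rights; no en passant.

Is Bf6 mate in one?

After Bf6: black king on h8; in check: yes, from the white bishop on f6.
Black has 2 legal replies: Kxg8, Kh7.
In check but a legal move exists → not checkmate.

no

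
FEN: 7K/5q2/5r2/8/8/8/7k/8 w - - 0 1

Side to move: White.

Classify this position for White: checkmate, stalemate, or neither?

stalemate

White to move; white king on h8.
In check: no.
King squares — g7: attacked by Qf7; h7: attacked by Qf7; g8: attacked by Qf7.
Legal moves for White: none.
Not in check and no legal moves → stalemate.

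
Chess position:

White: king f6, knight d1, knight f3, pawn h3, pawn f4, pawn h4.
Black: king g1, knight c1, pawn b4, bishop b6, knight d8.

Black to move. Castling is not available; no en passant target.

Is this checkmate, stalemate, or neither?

Black to move; black king on g1.
In check: yes, from the white knight on f3.
Legal moves for Black: Kg2, Kh1, Kf1.
Black is in check but has 3 legal moves → neither.

neither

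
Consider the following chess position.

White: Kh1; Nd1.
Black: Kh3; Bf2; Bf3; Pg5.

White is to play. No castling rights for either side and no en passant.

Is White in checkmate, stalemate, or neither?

White to move; white king on h1.
In check: yes, from the black bishop on f3.
King squares — g1: attacked by Bf2; g2: attacked by Bf3; h2: attacked by Kh3.
Legal moves for White: none.
In check with no legal moves → checkmate.

checkmate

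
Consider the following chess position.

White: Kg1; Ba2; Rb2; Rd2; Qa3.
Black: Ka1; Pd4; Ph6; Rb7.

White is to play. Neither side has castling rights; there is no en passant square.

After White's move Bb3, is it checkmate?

yes

After Bb3: black king on a1; in check: yes, from the white queen on a3.
King squares — b1: attacked by Rb2; a2: attacked by Rb2; b2: attacked by Rd2.
Black has no legal moves → checkmate.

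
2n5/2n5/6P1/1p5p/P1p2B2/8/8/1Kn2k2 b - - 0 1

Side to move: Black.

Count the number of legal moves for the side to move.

Black to move; king on f1.
In check: no.
Legal moves: Ne7, Na7, Nd6, Nb6, Ne8, Na8, Ne6, Na6, Nd5, Kg2, Kf2, Ke2, Kg1, Ke1, Nd3, Nb3, Ne2, Na2, bxa4, h4, b4, c3.
Count: 22.

22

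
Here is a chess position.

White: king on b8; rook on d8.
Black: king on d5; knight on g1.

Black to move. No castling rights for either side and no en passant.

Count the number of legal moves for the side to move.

Black to move; king on d5.
In check: yes, from the white rook on d8.
Legal moves: Ke6, Kc6, Ke5, Kc5, Ke4, Kc4.
Count: 6.

6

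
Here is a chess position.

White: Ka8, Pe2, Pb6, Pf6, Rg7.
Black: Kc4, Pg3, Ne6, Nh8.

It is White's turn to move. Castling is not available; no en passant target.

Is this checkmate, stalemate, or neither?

neither

White to move; white king on a8.
In check: no.
Legal moves for White include: Kb8, Kb7, Ka7, Rg8, Rh7, Rf7, Re7, Rd7, Rc7+, Rb7, Ra7, Rg6, Rg5, Rg4+, Rxg3, f7, b7, e3, ... (list truncated; more exist).
White has legal moves and is not in check → neither.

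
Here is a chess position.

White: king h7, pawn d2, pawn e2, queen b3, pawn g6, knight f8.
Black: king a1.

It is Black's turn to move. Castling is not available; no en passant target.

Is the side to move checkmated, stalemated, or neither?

Black to move; black king on a1.
In check: no.
King squares — b1: attacked by Qb3; a2: attacked by Qb3; b2: attacked by Qb3.
Legal moves for Black: none.
Not in check and no legal moves → stalemate.

stalemate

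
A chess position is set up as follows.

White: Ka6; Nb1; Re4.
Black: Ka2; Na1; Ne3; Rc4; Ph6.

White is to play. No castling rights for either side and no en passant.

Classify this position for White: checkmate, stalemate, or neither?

White to move; white king on a6.
In check: no.
Legal moves for White: Kb7, Ka7, Kb6, Kb5, Ka5, Re8, Re7, Re6, Re5, Rh4, Rg4, Rf4, Rd4, Rxc4, Rxe3, Nc3+, Na3, Nd2.
White has 18 legal moves and is not in check → neither.

neither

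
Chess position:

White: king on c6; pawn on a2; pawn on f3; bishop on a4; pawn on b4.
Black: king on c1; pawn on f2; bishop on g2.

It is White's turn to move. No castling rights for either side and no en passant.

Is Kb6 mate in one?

After Kb6: black king on c1; in check: no.
Black is not in check, so this cannot be checkmate.

no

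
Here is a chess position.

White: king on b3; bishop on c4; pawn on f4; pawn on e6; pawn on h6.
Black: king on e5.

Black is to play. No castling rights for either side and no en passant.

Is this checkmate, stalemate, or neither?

neither

Black to move; black king on e5.
In check: yes, from the white pawn on f4.
Legal moves for Black: Kf6, Kd6, Kf5, Kxf4, Ke4, Kd4.
Black is in check but has 6 legal moves → neither.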